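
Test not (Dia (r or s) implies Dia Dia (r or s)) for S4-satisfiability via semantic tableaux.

1. not (Dia (r or s) implies Dia Dia (r or s)), w0
2. Dia (r or s), w0
3. not Dia Dia (r or s), w0
4. not Dia (r or s), w0
5. not (r or s), w0
6. not r, w0
7. not s, w0
8. r or s, w1
9. not Dia (r or s), w1
10. not (r or s), w1
11. not r, w1
12. not s, w1
13. s, w1
Accessibility: w0Rw0, w0Rw1, w1Rw1
Branch closes: s and not s both at w1.
All branches of the tableau close; one closing branch shown above.

Unsatisfiable (every branch closes)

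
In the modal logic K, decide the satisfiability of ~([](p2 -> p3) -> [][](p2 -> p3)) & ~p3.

Satisfiable (open branch found)

1. ~([](p2 -> p3) -> [][](p2 -> p3)) & ~p3, 0
2. ~([](p2 -> p3) -> [][](p2 -> p3)), 0
3. ~p3, 0
4. [](p2 -> p3), 0
5. ~[][](p2 -> p3), 0
6. ~[](p2 -> p3), 1
7. p2 -> p3, 1
8. p3, 1
9. ~(p2 -> p3), 2
10. p2, 2
11. ~p3, 2
Accessibility: 0R1, 1R2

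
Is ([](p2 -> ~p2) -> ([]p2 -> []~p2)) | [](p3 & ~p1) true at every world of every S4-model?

Tableau for the negation ~(([](p2 -> ~p2) -> ([]p2 -> []~p2)) | [](p3 & ~p1)):
1. ~(([](p2 -> ~p2) -> ([]p2 -> []~p2)) | [](p3 & ~p1)), u
2. ~([](p2 -> ~p2) -> ([]p2 -> []~p2)), u
3. ~[](p3 & ~p1), u
4. [](p2 -> ~p2), u
5. ~([]p2 -> []~p2), u
6. []p2, u
7. ~[]~p2, u
8. p2 -> ~p2, u
9. p2, u
10. ~p2, u
Accessibility: uRu
Branch closes: p2 and ~p2 both at u.
Every branch of the negation's tableau closes; the branch above is one of them.

Valid in S4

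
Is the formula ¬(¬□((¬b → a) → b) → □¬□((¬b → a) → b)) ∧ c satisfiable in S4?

Yes, satisfiable

1. ¬(¬□((¬b → a) → b) → □¬□((¬b → a) → b)) ∧ c, 0
2. ¬(¬□((¬b → a) → b) → □¬□((¬b → a) → b)), 0
3. c, 0
4. ¬□((¬b → a) → b), 0
5. ¬□¬□((¬b → a) → b), 0
6. ¬((¬b → a) → b), 1
7. ¬b → a, 1
8. ¬b, 1
9. a, 1
10. □((¬b → a) → b), 2
11. (¬b → a) → b, 2
12. b, 2
Accessibility: 0R0, 0R1, 0R2, 1R1, 2R2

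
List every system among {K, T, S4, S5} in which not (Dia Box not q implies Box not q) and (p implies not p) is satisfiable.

S5-tableau for the formula:
1. not (Dia Box not q implies Box not q) and (p implies not p), w0
2. not (Dia Box not q implies Box not q), w0
3. p implies not p, w0
4. Dia Box not q, w0
5. not Box not q, w0
6. not p, w0
7. Box not q, w1
8. not q, w0
9. not q, w1
10. q, w2
11. not q, w2
Accessibility: w0Rw0, w0Rw1, w0Rw2, w1Rw0, w1Rw1, w1Rw2, w2Rw0, w2Rw1, w2Rw2
Branch closes: q and not q both at w2.
Every branch closes (one shown): unsatisfiable in S5.
S4-tableau for the formula:
1. not (Dia Box not q implies Box not q) and (p implies not p), w0
2. not (Dia Box not q implies Box not q), w0
3. p implies not p, w0
4. Dia Box not q, w0
5. not Box not q, w0
6. not p, w0
7. Box not q, w1
8. not q, w1
9. q, w2
Accessibility: w0Rw0, w0Rw1, w0Rw2, w1Rw1, w2Rw2
Complete open branch: satisfiable in S4, hence also in K, T (this S4-model is also a K-model and a T-model).

K, T, S4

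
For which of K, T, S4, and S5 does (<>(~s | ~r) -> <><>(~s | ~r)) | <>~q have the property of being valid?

T, S4, S5

T-tableau for the negation ~((<>(~s | ~r) -> <><>(~s | ~r)) | <>~q):
1. ~((<>(~s | ~r) -> <><>(~s | ~r)) | <>~q), u
2. ~(<>(~s | ~r) -> <><>(~s | ~r)), u
3. ~<>~q, u
4. <>(~s | ~r), u
5. ~<><>(~s | ~r), u
6. q, u
7. ~<>(~s | ~r), u
8. ~(~s | ~r), u
9. s, u
10. r, u
11. ~s | ~r, v
12. q, v
13. ~<>(~s | ~r), v
14. ~(~s | ~r), v
15. s, v
16. r, v
17. ~r, v
Accessibility: uRu, uRv, vRv
Branch closes: r and ~r both at v.
Every branch closes (one shown): valid in T, hence also in S4, S5 (every theorem of T is a theorem of S4 and S5).
K-tableau for the negation ~((<>(~s | ~r) -> <><>(~s | ~r)) | <>~q):
1. ~((<>(~s | ~r) -> <><>(~s | ~r)) | <>~q), u
2. ~(<>(~s | ~r) -> <><>(~s | ~r)), u
3. ~<>~q, u
4. <>(~s | ~r), u
5. ~<><>(~s | ~r), u
6. ~s | ~r, v
7. q, v
8. ~<>(~s | ~r), v
9. ~r, v
Accessibility: uRv
Complete open branch: countermodel on a K-frame, so not valid in K.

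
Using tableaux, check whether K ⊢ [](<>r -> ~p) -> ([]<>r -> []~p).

Valid

Tableau for the negation ~([](<>r -> ~p) -> ([]<>r -> []~p)):
1. ~([](<>r -> ~p) -> ([]<>r -> []~p)), 0
2. [](<>r -> ~p), 0   [~->-rule on 1]
3. ~([]<>r -> []~p), 0   [~->-rule on 1]
4. []<>r, 0   [~->-rule on 3]
5. ~[]~p, 0   [~->-rule on 3]
6. p, 1   [~[]-rule on 5: fresh world 1, 0R1]
7. <>r -> ~p, 1   [[]-rule on 2 via 0R1]
8. <>r, 1   [[]-rule on 4 via 0R1]
9. ~<>r, 1   [->-rule on 7 (branches; this branch)]
10. r, 2   [<>-rule on 8: fresh world 2, 1R2]
11. ~r, 2   [~<>-rule on 9 via 1R2]
Accessibility: 0R1, 1R2
Branch closes: r and ~r both at 2.
Every branch of the negation's tableau closes; the branch above is one of them.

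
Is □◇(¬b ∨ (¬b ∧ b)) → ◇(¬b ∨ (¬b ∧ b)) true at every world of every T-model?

Yes, valid

Tableau for the negation ¬(□◇(¬b ∨ (¬b ∧ b)) → ◇(¬b ∨ (¬b ∧ b))):
1. ¬(□◇(¬b ∨ (¬b ∧ b)) → ◇(¬b ∨ (¬b ∧ b))), w0
2. □◇(¬b ∨ (¬b ∧ b)), w0
3. ¬◇(¬b ∨ (¬b ∧ b)), w0
4. ◇(¬b ∨ (¬b ∧ b)), w0
5. ¬(¬b ∨ (¬b ∧ b)), w0
6. b, w0
7. ¬(¬b ∧ b), w0
8. ¬b ∨ (¬b ∧ b), w1
9. ◇(¬b ∨ (¬b ∧ b)), w1
10. ¬(¬b ∨ (¬b ∧ b)), w1
11. b, w1
12. ¬(¬b ∧ b), w1
13. ¬b ∧ b, w1
14. ¬b, w1
Accessibility: w0Rw0, w0Rw1, w1Rw1
Branch closes: b and ¬b both at w1.
All branches of the negation close; one closing branch shown above.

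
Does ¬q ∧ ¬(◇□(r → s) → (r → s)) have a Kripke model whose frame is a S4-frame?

Satisfiable

1. ¬q ∧ ¬(◇□(r → s) → (r → s)), u
2. ¬q, u
3. ¬(◇□(r → s) → (r → s)), u
4. ◇□(r → s), u
5. ¬(r → s), u
6. r, u
7. ¬s, u
8. □(r → s), v
9. r → s, v
10. s, v
Accessibility: uRu, uRv, vRv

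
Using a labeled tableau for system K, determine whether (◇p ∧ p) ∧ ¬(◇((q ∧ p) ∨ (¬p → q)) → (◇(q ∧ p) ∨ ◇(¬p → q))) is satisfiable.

1. (◇p ∧ p) ∧ ¬(◇((q ∧ p) ∨ (¬p → q)) → (◇(q ∧ p) ∨ ◇(¬p → q))), u
2. ◇p ∧ p, u
3. ¬(◇((q ∧ p) ∨ (¬p → q)) → (◇(q ∧ p) ∨ ◇(¬p → q))), u
4. ◇p, u
5. p, u
6. ◇((q ∧ p) ∨ (¬p → q)), u
7. ¬(◇(q ∧ p) ∨ ◇(¬p → q)), u
8. ¬◇(q ∧ p), u
9. ¬◇(¬p → q), u
10. p, v
11. ¬(q ∧ p), v
12. ¬(¬p → q), v
13. ¬p, v
14. ¬q, v
Accessibility: uRv
Branch closes: p and ¬p both at v.
(One branch shown.) All branches close.

Unsatisfiable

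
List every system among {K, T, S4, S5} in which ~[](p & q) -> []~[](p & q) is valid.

S4-tableau for the negation ~(~[](p & q) -> []~[](p & q)):
1. ~(~[](p & q) -> []~[](p & q)), w0
2. ~[](p & q), w0
3. ~[]~[](p & q), w0
4. ~(p & q), w1
5. ~q, w1
6. [](p & q), w2
7. p & q, w2
8. p, w2
9. q, w2
Accessibility: w0Rw0, w0Rw1, w0Rw2, w1Rw1, w2Rw2
Complete open branch: countermodel on an S4-frame, so not valid in S4, nor in K, T (the same frame is also a K-frame and a T-frame).
S5-tableau for the negation ~(~[](p & q) -> []~[](p & q)):
1. ~(~[](p & q) -> []~[](p & q)), w0
2. ~[](p & q), w0
3. ~[]~[](p & q), w0
4. ~(p & q), w1
5. ~q, w1
6. [](p & q), w2
7. p & q, w0
8. p, w0
9. q, w0
10. p & q, w1
11. p, w1
12. q, w1
Accessibility: w0Rw0, w0Rw1, w0Rw2, w1Rw0, w1Rw1, w1Rw2, w2Rw0, w2Rw1, w2Rw2
Branch closes: q and ~q both at w1.
Every branch closes (one shown): valid in S5.

S5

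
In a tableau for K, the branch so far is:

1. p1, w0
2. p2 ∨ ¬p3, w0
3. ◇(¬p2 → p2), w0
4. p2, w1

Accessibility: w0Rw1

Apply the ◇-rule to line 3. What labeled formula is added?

a fresh world w2 with w0Rw2, and ¬p2 → p2 at w2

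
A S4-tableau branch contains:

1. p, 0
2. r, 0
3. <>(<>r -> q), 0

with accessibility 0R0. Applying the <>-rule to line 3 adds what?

a fresh world 1 with 0R1, and <>r -> q at 1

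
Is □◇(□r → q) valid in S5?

Tableau for the negation ¬□◇(□r → q):
1. ¬□◇(□r → q), 0
2. ¬◇(□r → q), 1
3. ¬(□r → q), 0
4. □r, 0
5. ¬q, 0
6. ¬(□r → q), 1
7. □r, 1
8. ¬q, 1
9. r, 0
10. r, 1
Accessibility: 0R0, 0R1, 1R0, 1R1
The negation has an open branch (countermodel exists).

Not valid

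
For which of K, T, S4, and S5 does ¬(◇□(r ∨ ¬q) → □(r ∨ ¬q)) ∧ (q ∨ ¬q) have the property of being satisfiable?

S5-tableau for the formula:
1. ¬(◇□(r ∨ ¬q) → □(r ∨ ¬q)) ∧ (q ∨ ¬q), w0
2. ¬(◇□(r ∨ ¬q) → □(r ∨ ¬q)), w0
3. q ∨ ¬q, w0
4. ◇□(r ∨ ¬q), w0
5. ¬□(r ∨ ¬q), w0
6. ¬q, w0
7. □(r ∨ ¬q), w1
8. r ∨ ¬q, w0
9. r ∨ ¬q, w1
10. ¬q, w1
11. ¬(r ∨ ¬q), w2
12. ¬r, w2
13. q, w2
14. r ∨ ¬q, w2
15. ¬q, w2
Accessibility: w0Rw0, w0Rw1, w0Rw2, w1Rw0, w1Rw1, w1Rw2, w2Rw0, w2Rw1, w2Rw2
Branch closes: q and ¬q both at w2.
Every branch closes (one shown): unsatisfiable in S5.
S4-tableau for the formula:
1. ¬(◇□(r ∨ ¬q) → □(r ∨ ¬q)) ∧ (q ∨ ¬q), w0
2. ¬(◇□(r ∨ ¬q) → □(r ∨ ¬q)), w0
3. q ∨ ¬q, w0
4. ◇□(r ∨ ¬q), w0
5. ¬□(r ∨ ¬q), w0
6. ¬q, w0
7. □(r ∨ ¬q), w1
8. r ∨ ¬q, w1
9. ¬q, w1
10. ¬(r ∨ ¬q), w2
11. ¬r, w2
12. q, w2
Accessibility: w0Rw0, w0Rw1, w0Rw2, w1Rw1, w2Rw2
Complete open branch: satisfiable in S4, hence also in K, T (this S4-model is also a K-model and a T-model).

K, T, S4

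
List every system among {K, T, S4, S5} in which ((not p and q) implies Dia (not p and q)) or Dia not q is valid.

T, S4, S5

T-tableau for the negation not (((not p and q) implies Dia (not p and q)) or Dia not q):
1. not (((not p and q) implies Dia (not p and q)) or Dia not q), 0
2. not ((not p and q) implies Dia (not p and q)), 0   [neg-or-rule on 1]
3. not Dia not q, 0   [neg-or-rule on 1]
4. not p and q, 0   [neg-implies-rule on 2]
5. not Dia (not p and q), 0   [neg-implies-rule on 2]
6. not p, 0   [and-rule on 4]
7. q, 0   [and-rule on 4]
8. not (not p and q), 0   [neg-Dia-rule on 5 via 0R0]
9. not q, 0   [neg-and-rule on 8 (branches; this branch)]
Accessibility: 0R0
Branch closes: q and not q both at 0.
Every branch closes (one shown): valid in T, hence also in S4, S5 (every theorem of T is a theorem of S4 and S5).
K-tableau for the negation not (((not p and q) implies Dia (not p and q)) or Dia not q):
1. not (((not p and q) implies Dia (not p and q)) or Dia not q), 0
2. not ((not p and q) implies Dia (not p and q)), 0   [neg-or-rule on 1]
3. not Dia not q, 0   [neg-or-rule on 1]
4. not p and q, 0   [neg-implies-rule on 2]
5. not Dia (not p and q), 0   [neg-implies-rule on 2]
6. not p, 0   [and-rule on 4]
7. q, 0   [and-rule on 4]
Complete open branch: countermodel on a K-frame, so not valid in K.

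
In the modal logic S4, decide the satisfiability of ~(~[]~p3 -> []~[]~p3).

1. ~(~[]~p3 -> []~[]~p3), 0
2. ~[]~p3, 0   [~->-rule on 1]
3. ~[]~[]~p3, 0   [~->-rule on 1]
4. p3, 1   [~[]-rule on 2: fresh world 1, 0R1]
5. []~p3, 2   [~[]-rule on 3: fresh world 2, 0R2]
6. ~p3, 2   [[]-rule on 5 via 2R2]
Accessibility: 0R0, 0R1, 0R2, 1R1, 2R2

Satisfiable (open branch found)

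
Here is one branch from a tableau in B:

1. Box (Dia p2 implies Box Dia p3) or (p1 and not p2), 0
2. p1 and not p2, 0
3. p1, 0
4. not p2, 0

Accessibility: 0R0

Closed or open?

No world carries both an atom and its negation.

No, open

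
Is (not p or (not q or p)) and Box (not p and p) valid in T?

Tableau for the negation not ((not p or (not q or p)) and Box (not p and p)):
1. not ((not p or (not q or p)) and Box (not p and p)), u
2. not Box (not p and p), u   [neg-and-rule on 1 (branches; this branch)]
3. not (not p and p), v   [neg-Box-rule on 2: fresh world v, uRv]
4. not p, v   [neg-and-rule on 3 (branches; this branch)]
Accessibility: uRu, uRv, vRv
The negation has an open branch (countermodel exists).

Invalid (countermodel exists)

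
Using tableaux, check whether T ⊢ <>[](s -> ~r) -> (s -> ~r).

Tableau for the negation ~(<>[](s -> ~r) -> (s -> ~r)):
1. ~(<>[](s -> ~r) -> (s -> ~r)), w0
2. <>[](s -> ~r), w0   [~->-rule on 1]
3. ~(s -> ~r), w0   [~->-rule on 1]
4. s, w0   [~->-rule on 3]
5. r, w0   [~->-rule on 3]
6. [](s -> ~r), w1   [<>-rule on 2: fresh world w1, w0Rw1]
7. s -> ~r, w1   [[]-rule on 6 via w1Rw1]
8. ~r, w1   [->-rule on 7 (branches; this branch)]
Accessibility: w0Rw0, w0Rw1, w1Rw1
The negation has an open branch (countermodel exists).

Invalid (countermodel exists)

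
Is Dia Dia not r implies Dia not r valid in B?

Tableau for the negation not (Dia Dia not r implies Dia not r):
1. not (Dia Dia not r implies Dia not r), 0
2. Dia Dia not r, 0
3. not Dia not r, 0
4. r, 0
5. Dia not r, 1
6. r, 1
7. not r, 2
Accessibility: 0R0, 0R1, 1R0, 1R1, 1R2, 2R1, 2R2
The negation has an open branch (countermodel exists).

Invalid (countermodel exists)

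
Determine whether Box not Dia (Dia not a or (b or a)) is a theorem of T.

Tableau for the negation not Box not Dia (Dia not a or (b or a)):
1. not Box not Dia (Dia not a or (b or a)), 0
2. Dia (Dia not a or (b or a)), 1   [neg-Box-rule on 1: fresh world 1, 0R1]
3. Dia not a or (b or a), 2   [Dia-rule on 2: fresh world 2, 1R2]
4. b or a, 2   [or-rule on 3 (branches; this branch)]
5. a, 2   [or-rule on 4 (branches; this branch)]
Accessibility: 0R0, 0R1, 1R1, 1R2, 2R2
The negation has an open branch (countermodel exists).

No, not valid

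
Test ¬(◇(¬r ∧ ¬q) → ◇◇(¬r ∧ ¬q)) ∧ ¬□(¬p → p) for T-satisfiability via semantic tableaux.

1. ¬(◇(¬r ∧ ¬q) → ◇◇(¬r ∧ ¬q)) ∧ ¬□(¬p → p), u
2. ¬(◇(¬r ∧ ¬q) → ◇◇(¬r ∧ ¬q)), u
3. ¬□(¬p → p), u
4. ◇(¬r ∧ ¬q), u
5. ¬◇◇(¬r ∧ ¬q), u
6. ¬◇(¬r ∧ ¬q), u
7. ¬(¬r ∧ ¬q), u
8. q, u
9. ¬(¬p → p), v
10. ¬p, v
11. ¬◇(¬r ∧ ¬q), v
12. ¬(¬r ∧ ¬q), v
13. q, v
14. ¬r ∧ ¬q, w
15. ¬r, w
16. ¬q, w
17. ¬◇(¬r ∧ ¬q), w
18. ¬(¬r ∧ ¬q), w
19. q, w
Accessibility: uRu, uRv, uRw, vRv, wRw
Branch closes: q and ¬q both at w.
(One branch shown.) All branches close.

Unsatisfiable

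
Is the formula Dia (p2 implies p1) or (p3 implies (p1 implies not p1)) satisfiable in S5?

1. Dia (p2 implies p1) or (p3 implies (p1 implies not p1)), u
2. p3 implies (p1 implies not p1), u
3. p1 implies not p1, u
4. not p1, u
Accessibility: uRu

Satisfiable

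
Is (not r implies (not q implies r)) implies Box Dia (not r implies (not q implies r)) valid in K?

Tableau for the negation not ((not r implies (not q implies r)) implies Box Dia (not r implies (not q implies r))):
1. not ((not r implies (not q implies r)) implies Box Dia (not r implies (not q implies r))), u
2. not r implies (not q implies r), u
3. not Box Dia (not r implies (not q implies r)), u
4. not q implies r, u
5. r, u
6. not Dia (not r implies (not q implies r)), v
Accessibility: uRv
The negation has an open branch (countermodel exists).

Not valid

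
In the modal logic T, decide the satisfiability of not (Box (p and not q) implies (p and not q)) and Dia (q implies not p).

1. not (Box (p and not q) implies (p and not q)) and Dia (q implies not p), 0
2. not (Box (p and not q) implies (p and not q)), 0
3. Dia (q implies not p), 0
4. Box (p and not q), 0
5. not (p and not q), 0
6. p and not q, 0
7. p, 0
8. not q, 0
9. q, 0
Accessibility: 0R0
Branch closes: q and not q both at 0.
(One branch shown.) All branches close.

Unsatisfiable (every branch closes)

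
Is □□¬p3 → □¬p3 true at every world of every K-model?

No, not valid

Tableau for the negation ¬(□□¬p3 → □¬p3):
1. ¬(□□¬p3 → □¬p3), u
2. □□¬p3, u
3. ¬□¬p3, u
4. p3, v
5. □¬p3, v
Accessibility: uRv
The negation has an open branch (countermodel exists).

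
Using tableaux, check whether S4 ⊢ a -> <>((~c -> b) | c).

Not valid

Tableau for the negation ~(a -> <>((~c -> b) | c)):
1. ~(a -> <>((~c -> b) | c)), 0
2. a, 0   [~->-rule on 1]
3. ~<>((~c -> b) | c), 0   [~->-rule on 1]
4. ~((~c -> b) | c), 0   [~<>-rule on 3 via 0R0]
5. ~(~c -> b), 0   [~|-rule on 4]
6. ~c, 0   [~|-rule on 4]
7. ~b, 0   [~->-rule on 5]
Accessibility: 0R0
The negation has an open branch (countermodel exists).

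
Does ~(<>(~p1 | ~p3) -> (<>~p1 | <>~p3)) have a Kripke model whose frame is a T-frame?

Unsatisfiable

1. ~(<>(~p1 | ~p3) -> (<>~p1 | <>~p3)), w0
2. <>(~p1 | ~p3), w0
3. ~(<>~p1 | <>~p3), w0
4. ~<>~p1, w0
5. ~<>~p3, w0
6. p1, w0
7. p3, w0
8. ~p1 | ~p3, w1
9. p1, w1
10. p3, w1
11. ~p3, w1
Accessibility: w0Rw0, w0Rw1, w1Rw1
Branch closes: p3 and ~p3 both at w1.
All branches of the tableau close; one closing branch shown above.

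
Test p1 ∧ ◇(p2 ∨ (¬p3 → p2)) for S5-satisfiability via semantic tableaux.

1. p1 ∧ ◇(p2 ∨ (¬p3 → p2)), u
2. p1, u
3. ◇(p2 ∨ (¬p3 → p2)), u
4. p2 ∨ (¬p3 → p2), v
5. ¬p3 → p2, v
6. p2, v
Accessibility: uRu, uRv, vRu, vRv

Satisfiable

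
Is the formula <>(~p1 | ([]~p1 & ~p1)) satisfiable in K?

Satisfiable (open branch found)

1. <>(~p1 | ([]~p1 & ~p1)), w0
2. ~p1 | ([]~p1 & ~p1), w1
3. []~p1 & ~p1, w1
4. []~p1, w1
5. ~p1, w1
Accessibility: w0Rw1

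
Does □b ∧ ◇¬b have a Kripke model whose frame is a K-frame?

Unsatisfiable

1. □b ∧ ◇¬b, u
2. □b, u
3. ◇¬b, u
4. ¬b, v
5. b, v
Accessibility: uRv
Branch closes: b and ¬b both at v.
All branches of the tableau close; one closing branch shown above.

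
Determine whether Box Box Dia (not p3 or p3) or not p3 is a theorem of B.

Valid in B

Tableau for the negation not (Box Box Dia (not p3 or p3) or not p3):
1. not (Box Box Dia (not p3 or p3) or not p3), u
2. not Box Box Dia (not p3 or p3), u
3. p3, u
4. not Box Dia (not p3 or p3), v
5. not Dia (not p3 or p3), w
6. not (not p3 or p3), v
7. p3, v
8. not p3, v
Accessibility: uRu, uRv, vRu, vRv, vRw, wRv, wRw
Branch closes: p3 and not p3 both at v.
Every branch of the negation's tableau closes; the branch above is one of them.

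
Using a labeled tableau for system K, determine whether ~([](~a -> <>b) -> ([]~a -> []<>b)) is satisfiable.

1. ~([](~a -> <>b) -> ([]~a -> []<>b)), 0
2. [](~a -> <>b), 0
3. ~([]~a -> []<>b), 0
4. []~a, 0
5. ~[]<>b, 0
6. ~<>b, 1
7. ~a -> <>b, 1
8. ~a, 1
9. <>b, 1
10. b, 2
11. ~b, 2
Accessibility: 0R1, 1R2
Branch closes: b and ~b both at 2.
All branches of the tableau close; one closing branch shown above.

Unsatisfiable (every branch closes)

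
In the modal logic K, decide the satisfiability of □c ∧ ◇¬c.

Unsatisfiable (every branch closes)

1. □c ∧ ◇¬c, 0
2. □c, 0
3. ◇¬c, 0
4. ¬c, 1
5. c, 1
Accessibility: 0R1
Branch closes: c and ¬c both at 1.
(One branch shown.) All branches close.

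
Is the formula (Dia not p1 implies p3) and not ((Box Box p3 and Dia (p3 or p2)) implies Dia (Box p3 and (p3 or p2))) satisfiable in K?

1. (Dia not p1 implies p3) and not ((Box Box p3 and Dia (p3 or p2)) implies Dia (Box p3 and (p3 or p2))), 0
2. Dia not p1 implies p3, 0
3. not ((Box Box p3 and Dia (p3 or p2)) implies Dia (Box p3 and (p3 or p2))), 0
4. Box Box p3 and Dia (p3 or p2), 0
5. not Dia (Box p3 and (p3 or p2)), 0
6. Box Box p3, 0
7. Dia (p3 or p2), 0
8. not Dia not p1, 0
9. p3 or p2, 1
10. not (Box p3 and (p3 or p2)), 1
11. Box p3, 1
12. p1, 1
13. p2, 1
14. not Box p3, 1
15. not p3, 2
16. p3, 2
Accessibility: 0R1, 1R2
Branch closes: p3 and not p3 both at 2.
All branches of the tableau close; one closing branch shown above.

No, unsatisfiable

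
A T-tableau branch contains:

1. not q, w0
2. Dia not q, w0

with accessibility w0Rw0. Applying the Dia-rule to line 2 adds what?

a fresh world w1 with w0Rw1, and not q at w1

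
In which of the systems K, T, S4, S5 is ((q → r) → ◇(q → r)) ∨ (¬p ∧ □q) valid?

T-tableau for the negation ¬(((q → r) → ◇(q → r)) ∨ (¬p ∧ □q)):
1. ¬(((q → r) → ◇(q → r)) ∨ (¬p ∧ □q)), u
2. ¬((q → r) → ◇(q → r)), u   [¬∨-rule on 1]
3. ¬(¬p ∧ □q), u   [¬∨-rule on 1]
4. q → r, u   [¬→-rule on 2]
5. ¬◇(q → r), u   [¬→-rule on 2]
6. ¬(q → r), u   [¬◇-rule on 5 via uRu]
7. q, u   [¬→-rule on 6]
8. ¬r, u   [¬→-rule on 6]
9. ¬□q, u   [¬∧-rule on 3 (branches; this branch)]
10. r, u   [→-rule on 4 (branches; this branch)]
Accessibility: uRu
Branch closes: r and ¬r both at u.
Every branch closes (one shown): valid in T, hence also in S4, S5 (every theorem of T is a theorem of S4 and S5).
K-tableau for the negation ¬(((q → r) → ◇(q → r)) ∨ (¬p ∧ □q)):
1. ¬(((q → r) → ◇(q → r)) ∨ (¬p ∧ □q)), u
2. ¬((q → r) → ◇(q → r)), u   [¬∨-rule on 1]
3. ¬(¬p ∧ □q), u   [¬∨-rule on 1]
4. q → r, u   [¬→-rule on 2]
5. ¬◇(q → r), u   [¬→-rule on 2]
6. p, u   [¬∧-rule on 3 (branches; this branch)]
7. r, u   [→-rule on 4 (branches; this branch)]
Complete open branch: countermodel on a K-frame, so not valid in K.

T, S4, S5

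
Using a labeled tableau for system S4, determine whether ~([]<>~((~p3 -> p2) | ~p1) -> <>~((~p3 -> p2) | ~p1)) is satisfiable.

1. ~([]<>~((~p3 -> p2) | ~p1) -> <>~((~p3 -> p2) | ~p1)), 0
2. []<>~((~p3 -> p2) | ~p1), 0
3. ~<>~((~p3 -> p2) | ~p1), 0
4. <>~((~p3 -> p2) | ~p1), 0
5. (~p3 -> p2) | ~p1, 0
6. ~p3 -> p2, 0
7. p2, 0
8. ~((~p3 -> p2) | ~p1), 1
9. ~(~p3 -> p2), 1
10. p1, 1
11. ~p3, 1
12. ~p2, 1
13. <>~((~p3 -> p2) | ~p1), 1
14. (~p3 -> p2) | ~p1, 1
15. ~p3 -> p2, 1
16. p2, 1
Accessibility: 0R0, 0R1, 1R1
Branch closes: p2 and ~p2 both at 1.
Every branch closes; the branch above is one of them.

Unsatisfiable (every branch closes)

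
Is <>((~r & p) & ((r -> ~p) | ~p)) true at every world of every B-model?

Invalid (countermodel exists)

Tableau for the negation ~<>((~r & p) & ((r -> ~p) | ~p)):
1. ~<>((~r & p) & ((r -> ~p) | ~p)), u
2. ~((~r & p) & ((r -> ~p) | ~p)), u
3. ~((r -> ~p) | ~p), u
4. ~(r -> ~p), u
5. p, u
6. r, u
Accessibility: uRu
The negation has an open branch (countermodel exists).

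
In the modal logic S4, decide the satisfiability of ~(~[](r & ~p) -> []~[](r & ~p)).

Satisfiable (open branch found)

1. ~(~[](r & ~p) -> []~[](r & ~p)), 0
2. ~[](r & ~p), 0
3. ~[]~[](r & ~p), 0
4. ~(r & ~p), 1
5. p, 1
6. [](r & ~p), 2
7. r & ~p, 2
8. r, 2
9. ~p, 2
Accessibility: 0R0, 0R1, 0R2, 1R1, 2R2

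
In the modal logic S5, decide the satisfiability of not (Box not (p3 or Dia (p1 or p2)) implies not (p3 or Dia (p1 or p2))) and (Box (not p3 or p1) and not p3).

1. not (Box not (p3 or Dia (p1 or p2)) implies not (p3 or Dia (p1 or p2))) and (Box (not p3 or p1) and not p3), 0
2. not (Box not (p3 or Dia (p1 or p2)) implies not (p3 or Dia (p1 or p2))), 0
3. Box (not p3 or p1) and not p3, 0
4. Box not (p3 or Dia (p1 or p2)), 0
5. p3 or Dia (p1 or p2), 0
6. Box (not p3 or p1), 0
7. not p3, 0
8. not (p3 or Dia (p1 or p2)), 0
9. not Dia (p1 or p2), 0
10. not p3 or p1, 0
11. not (p1 or p2), 0
12. not p1, 0
13. not p2, 0
14. Dia (p1 or p2), 0
15. p1 or p2, 1
16. not (p3 or Dia (p1 or p2)), 1
17. not p3, 1
18. not Dia (p1 or p2), 1
19. not p3 or p1, 1
20. not (p1 or p2), 1
21. not p1, 1
22. not p2, 1
23. p2, 1
Accessibility: 0R0, 0R1, 1R0, 1R1
Branch closes: p2 and not p2 both at 1.
All branches of the tableau close; one closing branch shown above.

Unsatisfiable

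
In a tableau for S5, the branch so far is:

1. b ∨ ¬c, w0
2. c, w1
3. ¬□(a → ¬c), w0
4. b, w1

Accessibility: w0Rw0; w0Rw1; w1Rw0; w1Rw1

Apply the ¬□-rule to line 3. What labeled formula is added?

a fresh world w2 with w0Rw2, and ¬(a → ¬c) at w2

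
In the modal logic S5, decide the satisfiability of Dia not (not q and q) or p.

Satisfiable (open branch found)

1. Dia not (not q and q) or p, w0
2. p, w0   [or-rule on 1 (branches; this branch)]
Accessibility: w0Rw0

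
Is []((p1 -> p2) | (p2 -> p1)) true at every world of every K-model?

Yes, valid

Tableau for the negation ~[]((p1 -> p2) | (p2 -> p1)):
1. ~[]((p1 -> p2) | (p2 -> p1)), w0
2. ~((p1 -> p2) | (p2 -> p1)), w1
3. ~(p1 -> p2), w1
4. ~(p2 -> p1), w1
5. p1, w1
6. ~p2, w1
7. p2, w1
8. ~p1, w1
Accessibility: w0Rw1
Branch closes: p2 and ~p2 both at w1.
All branches of the negation close; one closing branch shown above.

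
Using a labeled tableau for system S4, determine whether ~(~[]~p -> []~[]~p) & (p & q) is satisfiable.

1. ~(~[]~p -> []~[]~p) & (p & q), w0
2. ~(~[]~p -> []~[]~p), w0
3. p & q, w0
4. ~[]~p, w0
5. ~[]~[]~p, w0
6. p, w0
7. q, w0
8. p, w1
9. []~p, w2
10. ~p, w2
Accessibility: w0Rw0, w0Rw1, w0Rw2, w1Rw1, w2Rw2

Satisfiable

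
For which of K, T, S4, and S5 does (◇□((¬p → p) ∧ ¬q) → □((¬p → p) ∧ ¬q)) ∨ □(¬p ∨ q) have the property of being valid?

S5

S5-tableau for the negation ¬((◇□((¬p → p) ∧ ¬q) → □((¬p → p) ∧ ¬q)) ∨ □(¬p ∨ q)):
1. ¬((◇□((¬p → p) ∧ ¬q) → □((¬p → p) ∧ ¬q)) ∨ □(¬p ∨ q)), u
2. ¬(◇□((¬p → p) ∧ ¬q) → □((¬p → p) ∧ ¬q)), u   [¬∨-rule on 1]
3. ¬□(¬p ∨ q), u   [¬∨-rule on 1]
4. ◇□((¬p → p) ∧ ¬q), u   [¬→-rule on 2]
5. ¬□((¬p → p) ∧ ¬q), u   [¬→-rule on 2]
6. ¬(¬p ∨ q), v   [¬□-rule on 3: fresh world v, uRv]
7. p, v   [¬∨-rule on 6]
8. ¬q, v   [¬∨-rule on 6]
9. □((¬p → p) ∧ ¬q), w   [◇-rule on 4: fresh world w, uRw]
10. (¬p → p) ∧ ¬q, u   [□-rule on 9 via wRu]
11. ¬p → p, u   [∧-rule on 10]
12. ¬q, u   [∧-rule on 10]
13. (¬p → p) ∧ ¬q, v   [□-rule on 9 via wRv]
14. ¬p → p, v   [∧-rule on 13]
15. (¬p → p) ∧ ¬q, w   [□-rule on 9 via wRw]
16. ¬p → p, w   [∧-rule on 15]
17. ¬q, w   [∧-rule on 15]
18. p, u   [→-rule on 11 (branches; this branch)]
19. p, w   [→-rule on 16 (branches; this branch)]
20. ¬((¬p → p) ∧ ¬q), x   [¬□-rule on 5: fresh world x, uRx]
21. (¬p → p) ∧ ¬q, x   [□-rule on 9 via wRx]
22. ¬p → p, x   [∧-rule on 21]
23. ¬q, x   [∧-rule on 21]
24. ¬(¬p → p), x   [¬∧-rule on 20 (branches; this branch)]
25. ¬p, x   [¬→-rule on 24]
26. p, x   [→-rule on 22 (branches; this branch)]
Accessibility: uRu, uRv, uRw, uRx, vRu, vRv, vRw, vRx, wRu, wRv, wRw, wRx, xRu, xRv, xRw, xRx
Branch closes: p and ¬p both at x.
Every branch closes (one shown): valid in S5.
S4-tableau for the negation ¬((◇□((¬p → p) ∧ ¬q) → □((¬p → p) ∧ ¬q)) ∨ □(¬p ∨ q)):
1. ¬((◇□((¬p → p) ∧ ¬q) → □((¬p → p) ∧ ¬q)) ∨ □(¬p ∨ q)), u
2. ¬(◇□((¬p → p) ∧ ¬q) → □((¬p → p) ∧ ¬q)), u   [¬∨-rule on 1]
3. ¬□(¬p ∨ q), u   [¬∨-rule on 1]
4. ◇□((¬p → p) ∧ ¬q), u   [¬→-rule on 2]
5. ¬□((¬p → p) ∧ ¬q), u   [¬→-rule on 2]
6. ¬(¬p ∨ q), v   [¬□-rule on 3: fresh world v, uRv]
7. p, v   [¬∨-rule on 6]
8. ¬q, v   [¬∨-rule on 6]
9. □((¬p → p) ∧ ¬q), w   [◇-rule on 4: fresh world w, uRw]
10. (¬p → p) ∧ ¬q, w   [□-rule on 9 via wRw]
11. ¬p → p, w   [∧-rule on 10]
12. ¬q, w   [∧-rule on 10]
13. p, w   [→-rule on 11 (branches; this branch)]
14. ¬((¬p → p) ∧ ¬q), x   [¬□-rule on 5: fresh world x, uRx]
15. q, x   [¬∧-rule on 14 (branches; this branch)]
Accessibility: uRu, uRv, uRw, uRx, vRv, wRw, xRx
Complete open branch: countermodel on an S4-frame, so not valid in S4, nor in K, T (the same frame is also a K-frame and a T-frame).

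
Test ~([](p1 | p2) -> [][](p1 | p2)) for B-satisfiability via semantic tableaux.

Yes, satisfiable

1. ~([](p1 | p2) -> [][](p1 | p2)), w0
2. [](p1 | p2), w0
3. ~[][](p1 | p2), w0
4. p1 | p2, w0
5. p2, w0
6. ~[](p1 | p2), w1
7. p1 | p2, w1
8. p2, w1
9. ~(p1 | p2), w2
10. ~p1, w2
11. ~p2, w2
Accessibility: w0Rw0, w0Rw1, w1Rw0, w1Rw1, w1Rw2, w2Rw1, w2Rw2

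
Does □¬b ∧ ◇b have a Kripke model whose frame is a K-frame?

No, unsatisfiable

1. □¬b ∧ ◇b, u
2. □¬b, u
3. ◇b, u
4. b, v
5. ¬b, v
Accessibility: uRv
Branch closes: b and ¬b both at v.
All branches of the tableau close; one closing branch shown above.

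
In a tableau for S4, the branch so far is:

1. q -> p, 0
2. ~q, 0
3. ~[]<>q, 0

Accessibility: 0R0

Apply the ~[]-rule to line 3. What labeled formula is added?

a fresh world 1 with 0R1, and ~<>q at 1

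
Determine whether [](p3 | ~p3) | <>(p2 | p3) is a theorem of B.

Tableau for the negation ~([](p3 | ~p3) | <>(p2 | p3)):
1. ~([](p3 | ~p3) | <>(p2 | p3)), w0
2. ~[](p3 | ~p3), w0
3. ~<>(p2 | p3), w0
4. ~(p2 | p3), w0
5. ~p2, w0
6. ~p3, w0
7. ~(p3 | ~p3), w1
8. ~p3, w1
9. p3, w1
Accessibility: w0Rw0, w0Rw1, w1Rw0, w1Rw1
Branch closes: p3 and ~p3 both at w1.
All branches of the negation close; one closing branch shown above.

Valid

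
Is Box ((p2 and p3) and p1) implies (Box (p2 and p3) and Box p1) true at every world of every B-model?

Yes, valid

Tableau for the negation not (Box ((p2 and p3) and p1) implies (Box (p2 and p3) and Box p1)):
1. not (Box ((p2 and p3) and p1) implies (Box (p2 and p3) and Box p1)), u
2. Box ((p2 and p3) and p1), u
3. not (Box (p2 and p3) and Box p1), u
4. (p2 and p3) and p1, u
5. p2 and p3, u
6. p1, u
7. p2, u
8. p3, u
9. not Box (p2 and p3), u
10. not (p2 and p3), v
11. (p2 and p3) and p1, v
12. p2 and p3, v
13. p1, v
14. p2, v
15. p3, v
16. not p3, v
Accessibility: uRu, uRv, vRu, vRv
Branch closes: p3 and not p3 both at v.
Every branch of the negation's tableau closes; the branch above is one of them.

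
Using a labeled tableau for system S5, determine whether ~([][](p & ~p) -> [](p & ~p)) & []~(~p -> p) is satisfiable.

Unsatisfiable

1. ~([][](p & ~p) -> [](p & ~p)) & []~(~p -> p), u
2. ~([][](p & ~p) -> [](p & ~p)), u   [&-rule on 1]
3. []~(~p -> p), u   [&-rule on 1]
4. [][](p & ~p), u   [~->-rule on 2]
5. ~[](p & ~p), u   [~->-rule on 2]
6. ~(~p -> p), u   [[]-rule on 3 via uRu]
7. ~p, u   [~->-rule on 6]
8. [](p & ~p), u   [[]-rule on 4 via uRu]
9. p & ~p, u   [[]-rule on 8 via uRu]
10. p, u   [&-rule on 9]
Accessibility: uRu
Branch closes: p and ~p both at u.
(One branch shown.) All branches close.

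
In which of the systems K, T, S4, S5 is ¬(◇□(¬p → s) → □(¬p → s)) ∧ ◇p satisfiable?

K, T, S4

S5-tableau for the formula:
1. ¬(◇□(¬p → s) → □(¬p → s)) ∧ ◇p, u
2. ¬(◇□(¬p → s) → □(¬p → s)), u
3. ◇p, u
4. ◇□(¬p → s), u
5. ¬□(¬p → s), u
6. p, v
7. □(¬p → s), w
8. ¬p → s, u
9. ¬p → s, v
10. ¬p → s, w
11. s, u
12. s, v
13. s, w
14. ¬(¬p → s), x
15. ¬p, x
16. ¬s, x
17. ¬p → s, x
18. s, x
Accessibility: uRu, uRv, uRw, uRx, vRu, vRv, vRw, vRx, wRu, wRv, wRw, wRx, xRu, xRv, xRw, xRx
Branch closes: s and ¬s both at x.
Every branch closes (one shown): unsatisfiable in S5.
S4-tableau for the formula:
1. ¬(◇□(¬p → s) → □(¬p → s)) ∧ ◇p, u
2. ¬(◇□(¬p → s) → □(¬p → s)), u
3. ◇p, u
4. ◇□(¬p → s), u
5. ¬□(¬p → s), u
6. p, v
7. □(¬p → s), w
8. ¬p → s, w
9. s, w
10. ¬(¬p → s), x
11. ¬p, x
12. ¬s, x
Accessibility: uRu, uRv, uRw, uRx, vRv, wRw, xRx
Complete open branch: satisfiable in S4, hence also in K, T (this S4-model is also a K-model and a T-model).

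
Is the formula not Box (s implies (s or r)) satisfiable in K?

No, unsatisfiable

1. not Box (s implies (s or r)), u
2. not (s implies (s or r)), v
3. s, v
4. not (s or r), v
5. not s, v
6. not r, v
Accessibility: uRv
Branch closes: s and not s both at v.
Every branch closes; the branch above is one of them.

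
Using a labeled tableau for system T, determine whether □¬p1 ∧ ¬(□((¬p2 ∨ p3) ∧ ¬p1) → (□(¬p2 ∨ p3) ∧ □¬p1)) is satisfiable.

1. □¬p1 ∧ ¬(□((¬p2 ∨ p3) ∧ ¬p1) → (□(¬p2 ∨ p3) ∧ □¬p1)), u
2. □¬p1, u
3. ¬(□((¬p2 ∨ p3) ∧ ¬p1) → (□(¬p2 ∨ p3) ∧ □¬p1)), u
4. □((¬p2 ∨ p3) ∧ ¬p1), u
5. ¬(□(¬p2 ∨ p3) ∧ □¬p1), u
6. ¬p1, u
7. (¬p2 ∨ p3) ∧ ¬p1, u
8. ¬p2 ∨ p3, u
9. ¬□(¬p2 ∨ p3), u
10. p3, u
11. ¬(¬p2 ∨ p3), v
12. p2, v
13. ¬p3, v
14. ¬p1, v
15. (¬p2 ∨ p3) ∧ ¬p1, v
16. ¬p2 ∨ p3, v
17. p3, v
Accessibility: uRu, uRv, vRv
Branch closes: p3 and ¬p3 both at v.
All branches of the tableau close; one closing branch shown above.

Unsatisfiable (every branch closes)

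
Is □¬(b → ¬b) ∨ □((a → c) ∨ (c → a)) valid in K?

Tableau for the negation ¬(□¬(b → ¬b) ∨ □((a → c) ∨ (c → a))):
1. ¬(□¬(b → ¬b) ∨ □((a → c) ∨ (c → a))), w0
2. ¬□¬(b → ¬b), w0
3. ¬□((a → c) ∨ (c → a)), w0
4. b → ¬b, w1
5. ¬b, w1
6. ¬((a → c) ∨ (c → a)), w2
7. ¬(a → c), w2
8. ¬(c → a), w2
9. a, w2
10. ¬c, w2
11. c, w2
12. ¬a, w2
Accessibility: w0Rw1, w0Rw2
Branch closes: c and ¬c both at w2.
Every branch of the negation's tableau closes; the branch above is one of them.

Valid in K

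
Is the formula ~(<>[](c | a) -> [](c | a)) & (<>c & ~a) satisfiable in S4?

1. ~(<>[](c | a) -> [](c | a)) & (<>c & ~a), 0
2. ~(<>[](c | a) -> [](c | a)), 0
3. <>c & ~a, 0
4. <>[](c | a), 0
5. ~[](c | a), 0
6. <>c, 0
7. ~a, 0
8. [](c | a), 1
9. c | a, 1
10. a, 1
11. ~(c | a), 2
12. ~c, 2
13. ~a, 2
14. c, 3
Accessibility: 0R0, 0R1, 0R2, 0R3, 1R1, 2R2, 3R3

Satisfiable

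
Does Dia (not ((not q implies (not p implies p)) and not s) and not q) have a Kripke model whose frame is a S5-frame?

1. Dia (not ((not q implies (not p implies p)) and not s) and not q), w0
2. not ((not q implies (not p implies p)) and not s) and not q, w1
3. not ((not q implies (not p implies p)) and not s), w1
4. not q, w1
5. s, w1
Accessibility: w0Rw0, w0Rw1, w1Rw0, w1Rw1

Yes, satisfiable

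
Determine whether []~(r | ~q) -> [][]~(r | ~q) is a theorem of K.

Tableau for the negation ~([]~(r | ~q) -> [][]~(r | ~q)):
1. ~([]~(r | ~q) -> [][]~(r | ~q)), 0
2. []~(r | ~q), 0   [~->-rule on 1]
3. ~[][]~(r | ~q), 0   [~->-rule on 1]
4. ~[]~(r | ~q), 1   [~[]-rule on 3: fresh world 1, 0R1]
5. ~(r | ~q), 1   [[]-rule on 2 via 0R1]
6. ~r, 1   [~|-rule on 5]
7. q, 1   [~|-rule on 5]
8. r | ~q, 2   [~[]-rule on 4: fresh world 2, 1R2]
9. ~q, 2   [|-rule on 8 (branches; this branch)]
Accessibility: 0R1, 1R2
The negation has an open branch (countermodel exists).

Not valid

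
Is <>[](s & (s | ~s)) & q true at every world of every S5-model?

No, not valid

Tableau for the negation ~(<>[](s & (s | ~s)) & q):
1. ~(<>[](s & (s | ~s)) & q), w0
2. ~q, w0
Accessibility: w0Rw0
The negation has an open branch (countermodel exists).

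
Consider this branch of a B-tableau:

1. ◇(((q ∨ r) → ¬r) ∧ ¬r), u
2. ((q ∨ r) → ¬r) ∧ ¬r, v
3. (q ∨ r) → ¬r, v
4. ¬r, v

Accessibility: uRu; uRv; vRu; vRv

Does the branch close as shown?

No world carries both an atom and its negation.

Not closed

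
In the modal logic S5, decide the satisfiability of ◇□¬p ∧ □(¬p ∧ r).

1. ◇□¬p ∧ □(¬p ∧ r), 0
2. ◇□¬p, 0   [∧-rule on 1]
3. □(¬p ∧ r), 0   [∧-rule on 1]
4. ¬p ∧ r, 0   [□-rule on 3 via 0R0]
5. ¬p, 0   [∧-rule on 4]
6. r, 0   [∧-rule on 4]
7. □¬p, 1   [◇-rule on 2: fresh world 1, 0R1]
8. ¬p ∧ r, 1   [□-rule on 3 via 0R1]
9. ¬p, 1   [∧-rule on 8]
10. r, 1   [∧-rule on 8]
Accessibility: 0R0, 0R1, 1R0, 1R1

Satisfiable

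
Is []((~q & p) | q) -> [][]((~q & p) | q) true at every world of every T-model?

Tableau for the negation ~([]((~q & p) | q) -> [][]((~q & p) | q)):
1. ~([]((~q & p) | q) -> [][]((~q & p) | q)), u
2. []((~q & p) | q), u   [~->-rule on 1]
3. ~[][]((~q & p) | q), u   [~->-rule on 1]
4. (~q & p) | q, u   [[]-rule on 2 via uRu]
5. q, u   [|-rule on 4 (branches; this branch)]
6. ~[]((~q & p) | q), v   [~[]-rule on 3: fresh world v, uRv]
7. (~q & p) | q, v   [[]-rule on 2 via uRv]
8. q, v   [|-rule on 7 (branches; this branch)]
9. ~((~q & p) | q), w   [~[]-rule on 6: fresh world w, vRw]
10. ~(~q & p), w   [~|-rule on 9]
11. ~q, w   [~|-rule on 9]
12. ~p, w   [~&-rule on 10 (branches; this branch)]
Accessibility: uRu, uRv, vRv, vRw, wRw
The negation has an open branch (countermodel exists).

Not valid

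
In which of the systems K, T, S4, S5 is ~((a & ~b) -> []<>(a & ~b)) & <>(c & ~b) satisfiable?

K, T, S4

S5-tableau for the formula:
1. ~((a & ~b) -> []<>(a & ~b)) & <>(c & ~b), w0
2. ~((a & ~b) -> []<>(a & ~b)), w0
3. <>(c & ~b), w0
4. a & ~b, w0
5. ~[]<>(a & ~b), w0
6. a, w0
7. ~b, w0
8. c & ~b, w1
9. c, w1
10. ~b, w1
11. ~<>(a & ~b), w2
12. ~(a & ~b), w0
13. ~(a & ~b), w1
14. ~(a & ~b), w2
15. b, w0
Accessibility: w0Rw0, w0Rw1, w0Rw2, w1Rw0, w1Rw1, w1Rw2, w2Rw0, w2Rw1, w2Rw2
Branch closes: b and ~b both at w0.
Every branch closes (one shown): unsatisfiable in S5.
S4-tableau for the formula:
1. ~((a & ~b) -> []<>(a & ~b)) & <>(c & ~b), w0
2. ~((a & ~b) -> []<>(a & ~b)), w0
3. <>(c & ~b), w0
4. a & ~b, w0
5. ~[]<>(a & ~b), w0
6. a, w0
7. ~b, w0
8. c & ~b, w1
9. c, w1
10. ~b, w1
11. ~<>(a & ~b), w2
12. ~(a & ~b), w2
13. b, w2
Accessibility: w0Rw0, w0Rw1, w0Rw2, w1Rw1, w2Rw2
Complete open branch: satisfiable in S4, hence also in K, T (this S4-model is also a K-model and a T-model).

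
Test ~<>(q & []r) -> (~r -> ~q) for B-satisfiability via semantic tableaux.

1. ~<>(q & []r) -> (~r -> ~q), u
2. ~r -> ~q, u
3. ~q, u
Accessibility: uRu

Satisfiable (open branch found)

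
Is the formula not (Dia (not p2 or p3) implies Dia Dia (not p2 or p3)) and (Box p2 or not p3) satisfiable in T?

No, unsatisfiable

1. not (Dia (not p2 or p3) implies Dia Dia (not p2 or p3)) and (Box p2 or not p3), u
2. not (Dia (not p2 or p3) implies Dia Dia (not p2 or p3)), u
3. Box p2 or not p3, u
4. Dia (not p2 or p3), u
5. not Dia Dia (not p2 or p3), u
6. not Dia (not p2 or p3), u
7. not (not p2 or p3), u
8. p2, u
9. not p3, u
10. not p2 or p3, v
11. not Dia (not p2 or p3), v
12. not (not p2 or p3), v
13. p2, v
14. not p3, v
15. p3, v
Accessibility: uRu, uRv, vRv
Branch closes: p3 and not p3 both at v.
All branches of the tableau close; one closing branch shown above.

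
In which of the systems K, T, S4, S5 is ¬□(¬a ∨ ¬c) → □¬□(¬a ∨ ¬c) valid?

S5

S5-tableau for the negation ¬(¬□(¬a ∨ ¬c) → □¬□(¬a ∨ ¬c)):
1. ¬(¬□(¬a ∨ ¬c) → □¬□(¬a ∨ ¬c)), u
2. ¬□(¬a ∨ ¬c), u
3. ¬□¬□(¬a ∨ ¬c), u
4. ¬(¬a ∨ ¬c), v
5. a, v
6. c, v
7. □(¬a ∨ ¬c), w
8. ¬a ∨ ¬c, u
9. ¬a ∨ ¬c, v
10. ¬a ∨ ¬c, w
11. ¬c, u
12. ¬c, v
Accessibility: uRu, uRv, uRw, vRu, vRv, vRw, wRu, wRv, wRw
Branch closes: c and ¬c both at v.
Every branch closes (one shown): valid in S5.
S4-tableau for the negation ¬(¬□(¬a ∨ ¬c) → □¬□(¬a ∨ ¬c)):
1. ¬(¬□(¬a ∨ ¬c) → □¬□(¬a ∨ ¬c)), u
2. ¬□(¬a ∨ ¬c), u
3. ¬□¬□(¬a ∨ ¬c), u
4. ¬(¬a ∨ ¬c), v
5. a, v
6. c, v
7. □(¬a ∨ ¬c), w
8. ¬a ∨ ¬c, w
9. ¬c, w
Accessibility: uRu, uRv, uRw, vRv, wRw
Complete open branch: countermodel on an S4-frame, so not valid in S4, nor in K, T (the same frame is also a K-frame and a T-frame).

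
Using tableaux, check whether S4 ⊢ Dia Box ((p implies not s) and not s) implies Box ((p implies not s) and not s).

Tableau for the negation not (Dia Box ((p implies not s) and not s) implies Box ((p implies not s) and not s)):
1. not (Dia Box ((p implies not s) and not s) implies Box ((p implies not s) and not s)), 0
2. Dia Box ((p implies not s) and not s), 0
3. not Box ((p implies not s) and not s), 0
4. Box ((p implies not s) and not s), 1
5. (p implies not s) and not s, 1
6. p implies not s, 1
7. not s, 1
8. not ((p implies not s) and not s), 2
9. s, 2
Accessibility: 0R0, 0R1, 0R2, 1R1, 2R2
The negation has an open branch (countermodel exists).

No, not valid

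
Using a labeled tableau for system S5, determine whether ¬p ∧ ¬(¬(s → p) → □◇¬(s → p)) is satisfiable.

Unsatisfiable (every branch closes)

1. ¬p ∧ ¬(¬(s → p) → □◇¬(s → p)), 0
2. ¬p, 0
3. ¬(¬(s → p) → □◇¬(s → p)), 0
4. ¬(s → p), 0
5. ¬□◇¬(s → p), 0
6. s, 0
7. ¬◇¬(s → p), 1
8. s → p, 0
9. s → p, 1
10. p, 0
Accessibility: 0R0, 0R1, 1R0, 1R1
Branch closes: p and ¬p both at 0.
(One branch shown.) All branches close.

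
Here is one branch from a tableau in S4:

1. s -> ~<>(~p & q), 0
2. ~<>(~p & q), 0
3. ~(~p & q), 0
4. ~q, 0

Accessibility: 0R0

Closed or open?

There is no literal clash: for every atom and world, at most one sign appears.

No, open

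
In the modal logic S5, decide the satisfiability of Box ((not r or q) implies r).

1. Box ((not r or q) implies r), 0
2. (not r or q) implies r, 0
3. r, 0
Accessibility: 0R0

Satisfiable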